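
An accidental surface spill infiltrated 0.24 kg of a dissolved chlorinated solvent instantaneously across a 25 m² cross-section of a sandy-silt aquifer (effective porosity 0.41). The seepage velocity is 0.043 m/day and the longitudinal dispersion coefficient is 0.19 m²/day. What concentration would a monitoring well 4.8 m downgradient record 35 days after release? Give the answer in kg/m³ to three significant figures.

0.00170 kg/m³

For an instantaneous plane source, C(x,t) = M/(n_e·A·√(4πDt)) · exp(−(x−vt)²/(4Dt)), with n_e·A the pore (flow) area.
Plume center vt = 0.043 × 35 = 1.505 m, so the well at 4.8 m is 3.295 m downgradient of the peak.
√(4πDt) = 9.141 m, giving peak height M/(n_e·A·√(4πDt)) = 0.24/(0.41 × 25 × 9.141) = 0.002561 kg/m³.
(x−vt)²/(4Dt) = (3.295)²/(4 × 0.19 × 35) = 0.4082; exp(−0.4082) = 0.6648.
C = 0.002561 × 0.6648 = 0.00170 kg/m³.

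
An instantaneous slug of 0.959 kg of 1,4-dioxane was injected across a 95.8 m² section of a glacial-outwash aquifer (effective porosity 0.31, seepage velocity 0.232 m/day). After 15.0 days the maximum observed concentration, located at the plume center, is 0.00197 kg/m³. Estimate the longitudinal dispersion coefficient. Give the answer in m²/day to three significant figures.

At the plume center C_max = M/(n_e·A·√(4πDt)), so D = M²/(4πt·(n_e·A·C_max)²).
n_e·A·C_max = 0.31 × 95.8 × 0.00197 = 0.05851 kg/m.
D = 0.959²/(4π × 15.0 × 0.05851²) = 1.43 m²/day.

1.43 m²/day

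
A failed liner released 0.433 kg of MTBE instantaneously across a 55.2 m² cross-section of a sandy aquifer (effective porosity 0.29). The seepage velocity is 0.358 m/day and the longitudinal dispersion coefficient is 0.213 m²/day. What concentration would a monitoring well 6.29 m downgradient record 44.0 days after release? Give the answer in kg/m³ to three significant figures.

0.000229 kg/m³

For an instantaneous plane source, C(x,t) = M/(n_e·A·√(4πDt)) · exp(−(x−vt)²/(4Dt)), with n_e·A the pore (flow) area.
Plume center vt = 0.358 × 44.0 = 15.752 m, so the well at 6.29 m is 9.462 m upgradient of the peak.
√(4πDt) = 10.85 m, giving peak height M/(n_e·A·√(4πDt)) = 0.433/(0.29 × 55.2 × 10.85) = 0.002493 kg/m³.
(x−vt)²/(4Dt) = (-9.462)²/(4 × 0.213 × 44.0) = 2.388; exp(−2.388) = 0.09181.
C = 0.002493 × 0.09181 = 0.000229 kg/m³.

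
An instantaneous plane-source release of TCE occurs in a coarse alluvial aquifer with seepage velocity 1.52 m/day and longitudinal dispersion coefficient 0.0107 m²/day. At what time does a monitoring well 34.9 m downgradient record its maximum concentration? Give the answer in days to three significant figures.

For the 1D instantaneous-source solution, setting ∂C/∂t = 0 at fixed x gives v²t² + 2Dt − x² = 0, so t = (√(D² + v²x²) − D)/v².
√(D² + v²x²) = √(0.0107² + 1.52² × 34.9²) = 53.05; v² = 2.3104.
t = (53.05 − 0.0107)/2.3104 = 23.0 days (vs. the pure-advection estimate x/v = 23.0 d).

23.0 days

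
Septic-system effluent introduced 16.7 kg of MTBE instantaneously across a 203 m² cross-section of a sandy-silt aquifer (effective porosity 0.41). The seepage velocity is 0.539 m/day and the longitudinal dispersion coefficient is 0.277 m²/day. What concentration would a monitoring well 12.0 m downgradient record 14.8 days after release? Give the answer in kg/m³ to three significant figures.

0.0104 kg/m³

For an instantaneous plane source, C(x,t) = M/(n_e·A·√(4πDt)) · exp(−(x−vt)²/(4Dt)), with n_e·A the pore (flow) area.
Plume center vt = 0.539 × 14.8 = 7.9772 m, so the well at 12.0 m is 4.0228 m downgradient of the peak.
√(4πDt) = 7.178 m, giving peak height M/(n_e·A·√(4πDt)) = 16.7/(0.41 × 203 × 7.178) = 0.02795 kg/m³.
(x−vt)²/(4Dt) = (4.0228)²/(4 × 0.277 × 14.8) = 0.9869; exp(−0.9869) = 0.3727.
C = 0.02795 × 0.3727 = 0.0104 kg/m³.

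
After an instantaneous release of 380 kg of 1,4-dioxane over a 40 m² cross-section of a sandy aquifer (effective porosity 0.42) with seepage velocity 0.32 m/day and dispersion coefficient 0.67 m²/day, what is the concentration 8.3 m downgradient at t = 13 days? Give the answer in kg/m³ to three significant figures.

1.32 kg/m³

For an instantaneous plane source, C(x,t) = M/(n_e·A·√(4πDt)) · exp(−(x−vt)²/(4Dt)), with n_e·A the pore (flow) area.
Plume center vt = 0.32 × 13 = 4.16 m, so the well at 8.3 m is 4.14 m downgradient of the peak.
√(4πDt) = 10.46 m, giving peak height M/(n_e·A·√(4πDt)) = 380/(0.42 × 40 × 10.46) = 2.162 kg/m³.
(x−vt)²/(4Dt) = (4.14)²/(4 × 0.67 × 13) = 0.4920; exp(−0.4920) = 0.6114.
C = 2.162 × 0.6114 = 1.32 kg/m³.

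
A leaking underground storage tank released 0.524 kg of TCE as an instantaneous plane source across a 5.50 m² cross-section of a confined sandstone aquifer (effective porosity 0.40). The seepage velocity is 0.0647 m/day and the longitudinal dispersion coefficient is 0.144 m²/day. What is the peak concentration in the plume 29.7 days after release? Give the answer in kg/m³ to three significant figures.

0.0325 kg/m³

The peak of an instantaneous 1D plume sits at x = vt; there the Gaussian factor is 1 and C_max = M/(n_e·A·√(4πDt)), where n_e·A is the pore area the mass is dissolved in.
√(4πDt) = √(4π × 0.144 × 29.7) = 7.331 m, so C_max = 0.524/(0.40 × 5.50 × 7.331) = 0.0325 kg/m³.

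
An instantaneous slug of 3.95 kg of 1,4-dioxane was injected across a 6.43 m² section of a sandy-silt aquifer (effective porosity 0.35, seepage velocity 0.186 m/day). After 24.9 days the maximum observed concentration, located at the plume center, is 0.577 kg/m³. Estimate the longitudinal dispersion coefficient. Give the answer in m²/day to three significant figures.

At the plume center C_max = M/(n_e·A·√(4πDt)), so D = M²/(4πt·(n_e·A·C_max)²).
n_e·A·C_max = 0.35 × 6.43 × 0.577 = 1.299 kg/m.
D = 3.95²/(4π × 24.9 × 1.299²) = 0.0296 m²/day.

0.0296 m²/day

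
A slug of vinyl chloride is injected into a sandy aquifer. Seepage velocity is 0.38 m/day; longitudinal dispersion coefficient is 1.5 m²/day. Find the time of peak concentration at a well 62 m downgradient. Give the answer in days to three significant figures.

153 days

For the 1D instantaneous-source solution, setting ∂C/∂t = 0 at fixed x gives v²t² + 2Dt − x² = 0, so t = (√(D² + v²x²) − D)/v².
√(D² + v²x²) = √(1.5² + 0.38² × 62²) = 23.61; v² = 0.1444.
t = (23.61 − 1.5)/0.1444 = 153 days (vs. the pure-advection estimate x/v = 163 d).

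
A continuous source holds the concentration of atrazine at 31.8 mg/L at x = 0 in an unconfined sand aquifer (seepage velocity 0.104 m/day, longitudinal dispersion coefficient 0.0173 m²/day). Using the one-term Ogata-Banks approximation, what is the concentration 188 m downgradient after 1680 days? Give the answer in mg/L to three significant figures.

For a continuous step input, C/C₀ ≈ ½·erfc((x−vt)/(2√(Dt))).
vt = 0.104 × 1680 = 174.72 m and 2√(Dt) = 2√(0.0173 × 1680) = 10.78 m.
Argument (x−vt)/(2√(Dt)) = (188 − 174.72)/10.78 = 1.232; ½·erfc(1.232) = 0.04073.
C = 31.8 × 0.04073 = 1.30 mg/L.

1.30 mg/L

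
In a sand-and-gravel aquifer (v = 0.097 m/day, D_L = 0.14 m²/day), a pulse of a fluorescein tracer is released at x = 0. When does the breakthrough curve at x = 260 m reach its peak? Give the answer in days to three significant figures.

For the 1D instantaneous-source solution, setting ∂C/∂t = 0 at fixed x gives v²t² + 2Dt − x² = 0, so t = (√(D² + v²x²) − D)/v².
√(D² + v²x²) = √(0.14² + 0.097² × 260²) = 25.22; v² = 0.009409.
t = (25.22 − 0.14)/0.009409 = 2670 days (vs. the pure-advection estimate x/v = 2680 d).

2670 days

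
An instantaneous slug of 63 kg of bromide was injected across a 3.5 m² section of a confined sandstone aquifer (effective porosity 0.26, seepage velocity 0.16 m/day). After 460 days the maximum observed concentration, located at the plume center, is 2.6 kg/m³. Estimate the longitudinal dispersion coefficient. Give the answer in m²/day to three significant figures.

At the plume center C_max = M/(n_e·A·√(4πDt)), so D = M²/(4πt·(n_e·A·C_max)²).
n_e·A·C_max = 0.26 × 3.5 × 2.6 = 2.366 kg/m.
D = 63²/(4π × 460 × 2.366²) = 0.123 m²/day.

0.123 m²/day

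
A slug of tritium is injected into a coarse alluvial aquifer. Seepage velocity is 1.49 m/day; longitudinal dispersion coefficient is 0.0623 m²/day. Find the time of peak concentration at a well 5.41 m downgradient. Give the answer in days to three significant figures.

For the 1D instantaneous-source solution, setting ∂C/∂t = 0 at fixed x gives v²t² + 2Dt − x² = 0, so t = (√(D² + v²x²) − D)/v².
√(D² + v²x²) = √(0.0623² + 1.49² × 5.41²) = 8.061; v² = 2.2201.
t = (8.061 − 0.0623)/2.2201 = 3.60 days (vs. the pure-advection estimate x/v = 3.63 d).

3.60 days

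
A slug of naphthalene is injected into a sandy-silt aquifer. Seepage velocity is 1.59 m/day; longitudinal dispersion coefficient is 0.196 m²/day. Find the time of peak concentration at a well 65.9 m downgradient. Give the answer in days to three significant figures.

41.4 days

For the 1D instantaneous-source solution, setting ∂C/∂t = 0 at fixed x gives v²t² + 2Dt − x² = 0, so t = (√(D² + v²x²) − D)/v².
√(D² + v²x²) = √(0.196² + 1.59² × 65.9²) = 104.8; v² = 2.5281.
t = (104.8 − 0.196)/2.5281 = 41.4 days (vs. the pure-advection estimate x/v = 41.4 d).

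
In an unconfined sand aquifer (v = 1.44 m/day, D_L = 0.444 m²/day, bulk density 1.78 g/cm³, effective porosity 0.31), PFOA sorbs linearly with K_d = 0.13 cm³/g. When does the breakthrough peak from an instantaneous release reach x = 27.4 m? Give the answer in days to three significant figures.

32.9 days

Retardation factor R = 1 + ρ_b·K_d/n = 1 + 1.78 × 0.13/0.31 = 1.746.
Sorption retards both mechanisms: v_R = v/R = 0.8247 m/day, D_R = D/R = 0.2543 m²/day.
Peak time from v_R²t² + 2D_R t − x² = 0: t = (√(D_R² + v_R²x²) − D_R)/v_R².
√(D_R² + v_R²x²) = √(0.2543² + 0.8247² × 27.4²) = 22.60; v_R² = 0.6801.
t = (22.60 − 0.2543)/0.6801 = 32.9 days.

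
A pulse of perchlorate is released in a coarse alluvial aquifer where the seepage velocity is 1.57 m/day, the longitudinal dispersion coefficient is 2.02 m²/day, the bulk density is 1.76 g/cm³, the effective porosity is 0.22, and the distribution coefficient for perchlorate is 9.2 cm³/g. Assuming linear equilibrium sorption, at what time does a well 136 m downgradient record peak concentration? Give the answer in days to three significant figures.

Retardation factor R = 1 + ρ_b·K_d/n = 1 + 1.76 × 9.2/0.22 = 74.60.
Sorption retards both mechanisms: v_R = v/R = 0.02105 m/day, D_R = D/R = 0.02708 m²/day.
Peak time from v_R²t² + 2D_R t − x² = 0: t = (√(D_R² + v_R²x²) − D_R)/v_R².
√(D_R² + v_R²x²) = √(0.02708² + 0.02105² × 136²) = 2.863; v_R² = 0.0004431.
t = (2.863 − 0.02708)/0.0004431 = 6400 days.

6400 days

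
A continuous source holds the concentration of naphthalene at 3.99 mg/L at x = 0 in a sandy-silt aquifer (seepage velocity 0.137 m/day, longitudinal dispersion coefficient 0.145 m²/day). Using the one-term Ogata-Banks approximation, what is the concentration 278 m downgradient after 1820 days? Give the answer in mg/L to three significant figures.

0.423 mg/L

For a continuous step input, C/C₀ ≈ ½·erfc((x−vt)/(2√(Dt))).
vt = 0.137 × 1820 = 249.34 m and 2√(Dt) = 2√(0.145 × 1820) = 32.49 m.
Argument (x−vt)/(2√(Dt)) = (278 − 249.34)/32.49 = 0.8821; ½·erfc(0.8821) = 0.1061.
C = 3.99 × 0.1061 = 0.423 mg/L.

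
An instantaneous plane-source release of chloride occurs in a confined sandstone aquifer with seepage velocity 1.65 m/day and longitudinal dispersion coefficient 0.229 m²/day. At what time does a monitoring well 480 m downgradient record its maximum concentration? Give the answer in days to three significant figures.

291 days

For the 1D instantaneous-source solution, setting ∂C/∂t = 0 at fixed x gives v²t² + 2Dt − x² = 0, so t = (√(D² + v²x²) − D)/v².
√(D² + v²x²) = √(0.229² + 1.65² × 480²) = 792.0; v² = 2.7225.
t = (792.0 − 0.229)/2.7225 = 291 days (vs. the pure-advection estimate x/v = 291 d).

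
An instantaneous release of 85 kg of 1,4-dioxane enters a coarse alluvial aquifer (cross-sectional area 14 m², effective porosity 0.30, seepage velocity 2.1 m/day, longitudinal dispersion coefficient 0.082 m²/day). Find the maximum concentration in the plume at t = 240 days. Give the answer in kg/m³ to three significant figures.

The peak of an instantaneous 1D plume sits at x = vt; there the Gaussian factor is 1 and C_max = M/(n_e·A·√(4πDt)), where n_e·A is the pore area the mass is dissolved in.
√(4πDt) = √(4π × 0.082 × 240) = 15.73 m, so C_max = 85/(0.30 × 14 × 15.73) = 1.29 kg/m³.

1.29 kg/m³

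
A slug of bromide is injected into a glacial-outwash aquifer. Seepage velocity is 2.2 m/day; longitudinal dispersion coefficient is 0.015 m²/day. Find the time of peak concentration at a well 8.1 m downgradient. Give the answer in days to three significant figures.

For the 1D instantaneous-source solution, setting ∂C/∂t = 0 at fixed x gives v²t² + 2Dt − x² = 0, so t = (√(D² + v²x²) − D)/v².
√(D² + v²x²) = √(0.015² + 2.2² × 8.1²) = 17.82; v² = 4.84.
t = (17.82 − 0.015)/4.84 = 3.68 days (vs. the pure-advection estimate x/v = 3.68 d).

3.68 days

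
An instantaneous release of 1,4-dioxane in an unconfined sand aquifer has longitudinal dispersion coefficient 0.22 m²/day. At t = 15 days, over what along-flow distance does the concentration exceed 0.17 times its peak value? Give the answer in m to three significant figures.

9.67 m

The plume is Gaussian with σ = √(2Dt) = √(2 × 0.22 × 15) = 2.569 m.
C/C_peak = exp(−Δx²/(2σ²)) = 0.17 ⇒ Δx = σ·√(−2 ln 0.17) = 2.569 × 1.883 = 4.837 m.
Width = 2Δx = 9.67 m.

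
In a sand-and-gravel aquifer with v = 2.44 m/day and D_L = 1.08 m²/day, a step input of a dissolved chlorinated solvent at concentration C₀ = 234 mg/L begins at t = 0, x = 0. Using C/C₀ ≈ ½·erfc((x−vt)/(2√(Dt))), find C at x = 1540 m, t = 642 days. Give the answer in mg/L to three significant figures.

For a continuous step input, C/C₀ ≈ ½·erfc((x−vt)/(2√(Dt))).
vt = 2.44 × 642 = 1566.48 m and 2√(Dt) = 2√(1.08 × 642) = 52.66 m.
Argument (x−vt)/(2√(Dt)) = (1540 − 1566.48)/52.66 = -0.5028; ½·erfc(-0.5028) = 0.7615.
C = 234 × 0.7615 = 178 mg/L.

178 mg/L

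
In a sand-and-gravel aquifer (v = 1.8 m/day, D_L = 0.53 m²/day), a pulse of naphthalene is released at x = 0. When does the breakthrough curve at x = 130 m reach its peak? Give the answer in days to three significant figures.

72.1 days

For the 1D instantaneous-source solution, setting ∂C/∂t = 0 at fixed x gives v²t² + 2Dt − x² = 0, so t = (√(D² + v²x²) − D)/v².
√(D² + v²x²) = √(0.53² + 1.8² × 130²) = 234.0; v² = 3.24.
t = (234.0 − 0.53)/3.24 = 72.1 days (vs. the pure-advection estimate x/v = 72.2 d).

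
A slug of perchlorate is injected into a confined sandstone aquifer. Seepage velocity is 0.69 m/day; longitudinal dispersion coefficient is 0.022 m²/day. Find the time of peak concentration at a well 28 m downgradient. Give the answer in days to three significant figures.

40.5 days

For the 1D instantaneous-source solution, setting ∂C/∂t = 0 at fixed x gives v²t² + 2Dt − x² = 0, so t = (√(D² + v²x²) − D)/v².
√(D² + v²x²) = √(0.022² + 0.69² × 28²) = 19.32; v² = 0.4761.
t = (19.32 − 0.022)/0.4761 = 40.5 days (vs. the pure-advection estimate x/v = 40.6 d).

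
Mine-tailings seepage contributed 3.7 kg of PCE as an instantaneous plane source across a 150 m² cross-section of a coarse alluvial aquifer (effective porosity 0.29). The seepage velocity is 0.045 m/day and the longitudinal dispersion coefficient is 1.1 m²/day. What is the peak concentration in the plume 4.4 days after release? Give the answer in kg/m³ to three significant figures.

0.0109 kg/m³

The peak of an instantaneous 1D plume sits at x = vt; there the Gaussian factor is 1 and C_max = M/(n_e·A·√(4πDt)), where n_e·A is the pore area the mass is dissolved in.
√(4πDt) = √(4π × 1.1 × 4.4) = 7.799 m, so C_max = 3.7/(0.29 × 150 × 7.799) = 0.0109 kg/m³.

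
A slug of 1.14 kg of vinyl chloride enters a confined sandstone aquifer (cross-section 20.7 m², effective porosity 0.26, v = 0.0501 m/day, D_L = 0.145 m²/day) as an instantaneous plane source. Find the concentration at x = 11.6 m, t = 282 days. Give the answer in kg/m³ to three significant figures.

For an instantaneous plane source, C(x,t) = M/(n_e·A·√(4πDt)) · exp(−(x−vt)²/(4Dt)), with n_e·A the pore (flow) area.
Plume center vt = 0.0501 × 282 = 14.1282 m, so the well at 11.6 m is 2.5282 m upgradient of the peak.
√(4πDt) = 22.67 m, giving peak height M/(n_e·A·√(4πDt)) = 1.14/(0.26 × 20.7 × 22.67) = 0.009344 kg/m³.
(x−vt)²/(4Dt) = (-2.5282)²/(4 × 0.145 × 282) = 0.03908; exp(−0.03908) = 0.9617.
C = 0.009344 × 0.9617 = 0.00899 kg/m³.

0.00899 kg/m³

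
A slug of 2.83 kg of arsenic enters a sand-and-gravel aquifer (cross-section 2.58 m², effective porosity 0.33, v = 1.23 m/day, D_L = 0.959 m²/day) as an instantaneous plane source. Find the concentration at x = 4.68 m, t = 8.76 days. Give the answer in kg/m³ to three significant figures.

0.107 kg/m³

For an instantaneous plane source, C(x,t) = M/(n_e·A·√(4πDt)) · exp(−(x−vt)²/(4Dt)), with n_e·A the pore (flow) area.
Plume center vt = 1.23 × 8.76 = 10.7748 m, so the well at 4.68 m is 6.0948 m upgradient of the peak.
√(4πDt) = 10.27 m, giving peak height M/(n_e·A·√(4πDt)) = 2.83/(0.33 × 2.58 × 10.27) = 0.3237 kg/m³.
(x−vt)²/(4Dt) = (-6.0948)²/(4 × 0.959 × 8.76) = 1.105; exp(−1.105) = 0.3312.
C = 0.3237 × 0.3312 = 0.107 kg/m³.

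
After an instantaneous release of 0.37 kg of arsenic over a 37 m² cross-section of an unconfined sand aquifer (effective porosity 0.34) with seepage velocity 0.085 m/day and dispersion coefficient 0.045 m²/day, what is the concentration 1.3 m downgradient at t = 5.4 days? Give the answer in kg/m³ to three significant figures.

For an instantaneous plane source, C(x,t) = M/(n_e·A·√(4πDt)) · exp(−(x−vt)²/(4Dt)), with n_e·A the pore (flow) area.
Plume center vt = 0.085 × 5.4 = 0.459 m, so the well at 1.3 m is 0.841 m downgradient of the peak.
√(4πDt) = 1.747 m, giving peak height M/(n_e·A·√(4πDt)) = 0.37/(0.34 × 37 × 1.747) = 0.01684 kg/m³.
(x−vt)²/(4Dt) = (0.841)²/(4 × 0.045 × 5.4) = 0.7277; exp(−0.7277) = 0.4830.
C = 0.01684 × 0.4830 = 0.00813 kg/m³.

0.00813 kg/m³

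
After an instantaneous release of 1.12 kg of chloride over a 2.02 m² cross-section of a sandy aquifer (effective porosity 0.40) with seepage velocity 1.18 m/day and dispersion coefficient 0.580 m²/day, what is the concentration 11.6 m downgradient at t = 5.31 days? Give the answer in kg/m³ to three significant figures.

For an instantaneous plane source, C(x,t) = M/(n_e·A·√(4πDt)) · exp(−(x−vt)²/(4Dt)), with n_e·A the pore (flow) area.
Plume center vt = 1.18 × 5.31 = 6.2658 m, so the well at 11.6 m is 5.3342 m downgradient of the peak.
√(4πDt) = 6.221 m, giving peak height M/(n_e·A·√(4πDt)) = 1.12/(0.40 × 2.02 × 6.221) = 0.2228 kg/m³.
(x−vt)²/(4Dt) = (5.3342)²/(4 × 0.580 × 5.31) = 2.310; exp(−2.310) = 0.09926.
C = 0.2228 × 0.09926 = 0.0221 kg/m³.

0.0221 kg/m³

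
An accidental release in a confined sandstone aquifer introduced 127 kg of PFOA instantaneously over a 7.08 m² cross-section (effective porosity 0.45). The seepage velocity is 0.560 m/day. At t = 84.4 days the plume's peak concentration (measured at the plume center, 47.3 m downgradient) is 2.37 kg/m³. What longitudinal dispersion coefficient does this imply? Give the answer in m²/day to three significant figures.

At the plume center C_max = M/(n_e·A·√(4πDt)), so D = M²/(4πt·(n_e·A·C_max)²).
n_e·A·C_max = 0.45 × 7.08 × 2.37 = 7.551 kg/m.
D = 127²/(4π × 84.4 × 7.551²) = 0.267 m²/day.

0.267 m²/day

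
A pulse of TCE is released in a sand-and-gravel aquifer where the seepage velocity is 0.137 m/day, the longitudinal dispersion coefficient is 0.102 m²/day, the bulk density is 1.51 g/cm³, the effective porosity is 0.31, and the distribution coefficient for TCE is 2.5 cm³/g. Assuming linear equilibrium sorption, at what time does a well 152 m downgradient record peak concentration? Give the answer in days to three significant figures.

14500 days

Retardation factor R = 1 + ρ_b·K_d/n = 1 + 1.51 × 2.5/0.31 = 13.18.
Sorption retards both mechanisms: v_R = v/R = 0.01039 m/day, D_R = D/R = 0.007739 m²/day.
Peak time from v_R²t² + 2D_R t − x² = 0: t = (√(D_R² + v_R²x²) − D_R)/v_R².
√(D_R² + v_R²x²) = √(0.007739² + 0.01039² × 152²) = 1.579; v_R² = 0.0001080.
t = (1.579 − 0.007739)/0.0001080 = 14500 days.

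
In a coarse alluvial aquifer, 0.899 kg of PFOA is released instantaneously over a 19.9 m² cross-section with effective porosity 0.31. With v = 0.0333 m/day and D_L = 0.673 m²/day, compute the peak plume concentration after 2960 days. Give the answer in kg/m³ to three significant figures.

The peak of an instantaneous 1D plume sits at x = vt; there the Gaussian factor is 1 and C_max = M/(n_e·A·√(4πDt)), where n_e·A is the pore area the mass is dissolved in.
√(4πDt) = √(4π × 0.673 × 2960) = 158.2 m, so C_max = 0.899/(0.31 × 19.9 × 158.2) = 0.000921 kg/m³.

0.000921 kg/m³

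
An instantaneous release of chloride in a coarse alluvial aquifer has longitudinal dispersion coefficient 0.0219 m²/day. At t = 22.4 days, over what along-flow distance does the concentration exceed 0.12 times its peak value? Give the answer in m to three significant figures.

The plume is Gaussian with σ = √(2Dt) = √(2 × 0.0219 × 22.4) = 0.9905 m.
C/C_peak = exp(−Δx²/(2σ²)) = 0.12 ⇒ Δx = σ·√(−2 ln 0.12) = 0.9905 × 2.059 = 2.039 m.
Width = 2Δx = 4.08 m.

4.08 m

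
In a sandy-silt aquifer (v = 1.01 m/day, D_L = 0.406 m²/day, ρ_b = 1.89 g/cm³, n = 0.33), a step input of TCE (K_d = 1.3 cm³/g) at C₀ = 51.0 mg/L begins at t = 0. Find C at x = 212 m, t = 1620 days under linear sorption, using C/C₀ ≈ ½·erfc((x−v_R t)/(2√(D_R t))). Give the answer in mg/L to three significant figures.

Retardation factor R = 1 + ρ_b·K_d/n = 1 + 1.89 × 1.3/0.33 = 8.445.
Sorption retards both mechanisms: v_R = v/R = 0.1196 m/day, D_R = D/R = 0.04808 m²/day.
v_R·t = 0.1196 × 1620 = 193.752 m; 2√(D_R t) = 17.65 m; argument = (212 − 193.752)/17.65 = 1.034.
C = C₀ × ½·erfc(1.034) = 51.0 × 0.07183 = 3.66 mg/L.

3.66 mg/L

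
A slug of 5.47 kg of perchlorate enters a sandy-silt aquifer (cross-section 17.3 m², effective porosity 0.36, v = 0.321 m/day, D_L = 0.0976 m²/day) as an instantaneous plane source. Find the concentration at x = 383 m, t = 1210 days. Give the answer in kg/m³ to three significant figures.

0.0214 kg/m³

For an instantaneous plane source, C(x,t) = M/(n_e·A·√(4πDt)) · exp(−(x−vt)²/(4Dt)), with n_e·A the pore (flow) area.
Plume center vt = 0.321 × 1210 = 388.41 m, so the well at 383 m is 5.41 m upgradient of the peak.
√(4πDt) = 38.52 m, giving peak height M/(n_e·A·√(4πDt)) = 5.47/(0.36 × 17.3 × 38.52) = 0.02280 kg/m³.
(x−vt)²/(4Dt) = (-5.41)²/(4 × 0.0976 × 1210) = 0.06196; exp(−0.06196) = 0.9399.
C = 0.02280 × 0.9399 = 0.0214 kg/m³.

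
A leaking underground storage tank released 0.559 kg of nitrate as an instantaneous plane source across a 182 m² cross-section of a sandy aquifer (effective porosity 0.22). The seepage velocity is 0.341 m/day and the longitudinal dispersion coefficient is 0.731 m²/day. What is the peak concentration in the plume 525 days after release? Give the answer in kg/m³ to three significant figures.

0.000201 kg/m³

The peak of an instantaneous 1D plume sits at x = vt; there the Gaussian factor is 1 and C_max = M/(n_e·A·√(4πDt)), where n_e·A is the pore area the mass is dissolved in.
√(4πDt) = √(4π × 0.731 × 525) = 69.45 m, so C_max = 0.559/(0.22 × 182 × 69.45) = 0.000201 kg/m³.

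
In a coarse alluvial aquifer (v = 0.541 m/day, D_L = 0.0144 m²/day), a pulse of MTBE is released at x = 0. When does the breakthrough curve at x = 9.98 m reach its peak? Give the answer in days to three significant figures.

For the 1D instantaneous-source solution, setting ∂C/∂t = 0 at fixed x gives v²t² + 2Dt − x² = 0, so t = (√(D² + v²x²) − D)/v².
√(D² + v²x²) = √(0.0144² + 0.541² × 9.98²) = 5.399; v² = 0.292681.
t = (5.399 − 0.0144)/0.292681 = 18.4 days (vs. the pure-advection estimate x/v = 18.4 d).

18.4 days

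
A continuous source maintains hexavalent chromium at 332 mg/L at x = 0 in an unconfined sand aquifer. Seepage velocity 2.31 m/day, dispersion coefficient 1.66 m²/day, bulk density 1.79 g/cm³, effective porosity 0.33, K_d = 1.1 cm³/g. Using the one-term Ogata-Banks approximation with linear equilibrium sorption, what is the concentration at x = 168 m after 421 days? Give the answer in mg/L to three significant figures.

7.46 mg/L

Retardation factor R = 1 + ρ_b·K_d/n = 1 + 1.79 × 1.1/0.33 = 6.967.
Sorption retards both mechanisms: v_R = v/R = 0.3316 m/day, D_R = D/R = 0.2383 m²/day.
v_R·t = 0.3316 × 421 = 139.6036 m; 2√(D_R t) = 20.03 m; argument = (168 − 139.6036)/20.03 = 1.418.
C = C₀ × ½·erfc(1.418) = 332 × 0.02246 = 7.46 mg/L.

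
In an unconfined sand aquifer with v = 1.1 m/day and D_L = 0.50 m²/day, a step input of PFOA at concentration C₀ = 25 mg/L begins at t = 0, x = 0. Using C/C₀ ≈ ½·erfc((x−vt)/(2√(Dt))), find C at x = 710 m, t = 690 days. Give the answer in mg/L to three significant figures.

For a continuous step input, C/C₀ ≈ ½·erfc((x−vt)/(2√(Dt))).
vt = 1.1 × 690 = 759 m and 2√(Dt) = 2√(0.50 × 690) = 37.15 m.
Argument (x−vt)/(2√(Dt)) = (710 − 759)/37.15 = -1.319; ½·erfc(-1.319) = 0.9689.
C = 25 × 0.9689 = 24.2 mg/L.

24.2 mg/L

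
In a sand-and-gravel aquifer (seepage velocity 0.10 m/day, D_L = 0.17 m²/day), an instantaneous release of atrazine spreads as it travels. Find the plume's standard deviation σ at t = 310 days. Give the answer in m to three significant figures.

10.3 m

Dispersive spreading gives a Gaussian with σ² = 2Dt; advection only shifts the center.
σ = √(2 × 0.17 × 310) = 10.3 m.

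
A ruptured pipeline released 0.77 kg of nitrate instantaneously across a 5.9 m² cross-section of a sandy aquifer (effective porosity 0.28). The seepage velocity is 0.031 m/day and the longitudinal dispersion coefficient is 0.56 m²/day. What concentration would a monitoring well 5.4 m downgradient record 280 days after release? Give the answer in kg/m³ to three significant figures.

For an instantaneous plane source, C(x,t) = M/(n_e·A·√(4πDt)) · exp(−(x−vt)²/(4Dt)), with n_e·A the pore (flow) area.
Plume center vt = 0.031 × 280 = 8.68 m, so the well at 5.4 m is 3.28 m upgradient of the peak.
√(4πDt) = 44.39 m, giving peak height M/(n_e·A·√(4πDt)) = 0.77/(0.28 × 5.9 × 44.39) = 0.01050 kg/m³.
(x−vt)²/(4Dt) = (-3.28)²/(4 × 0.56 × 280) = 0.01715; exp(−0.01715) = 0.9830.
C = 0.01050 × 0.9830 = 0.0103 kg/m³.

0.0103 kg/m³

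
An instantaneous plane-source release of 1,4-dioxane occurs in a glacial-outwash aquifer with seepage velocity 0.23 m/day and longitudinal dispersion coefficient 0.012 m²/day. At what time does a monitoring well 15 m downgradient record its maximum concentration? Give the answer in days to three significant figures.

For the 1D instantaneous-source solution, setting ∂C/∂t = 0 at fixed x gives v²t² + 2Dt − x² = 0, so t = (√(D² + v²x²) − D)/v².
√(D² + v²x²) = √(0.012² + 0.23² × 15²) = 3.450; v² = 0.0529.
t = (3.450 − 0.012)/0.0529 = 65.0 days (vs. the pure-advection estimate x/v = 65.2 d).

65.0 days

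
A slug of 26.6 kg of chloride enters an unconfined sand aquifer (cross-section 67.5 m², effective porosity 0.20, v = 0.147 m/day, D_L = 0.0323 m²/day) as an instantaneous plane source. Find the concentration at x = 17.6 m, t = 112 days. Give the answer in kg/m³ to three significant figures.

For an instantaneous plane source, C(x,t) = M/(n_e·A·√(4πDt)) · exp(−(x−vt)²/(4Dt)), with n_e·A the pore (flow) area.
Plume center vt = 0.147 × 112 = 16.464 m, so the well at 17.6 m is 1.136 m downgradient of the peak.
√(4πDt) = 6.742 m, giving peak height M/(n_e·A·√(4πDt)) = 26.6/(0.20 × 67.5 × 6.742) = 0.2923 kg/m³.
(x−vt)²/(4Dt) = (1.136)²/(4 × 0.0323 × 112) = 0.08918; exp(−0.08918) = 0.9147.
C = 0.2923 × 0.9147 = 0.267 kg/m³.

0.267 kg/m³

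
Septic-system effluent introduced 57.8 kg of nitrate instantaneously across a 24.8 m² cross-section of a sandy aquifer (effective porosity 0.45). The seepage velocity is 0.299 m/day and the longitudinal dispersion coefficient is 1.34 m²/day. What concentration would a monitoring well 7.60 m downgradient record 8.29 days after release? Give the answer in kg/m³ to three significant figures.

For an instantaneous plane source, C(x,t) = M/(n_e·A·√(4πDt)) · exp(−(x−vt)²/(4Dt)), with n_e·A the pore (flow) area.
Plume center vt = 0.299 × 8.29 = 2.47871 m, so the well at 7.60 m is 5.12129 m downgradient of the peak.
√(4πDt) = 11.82 m, giving peak height M/(n_e·A·√(4πDt)) = 57.8/(0.45 × 24.8 × 11.82) = 0.4382 kg/m³.
(x−vt)²/(4Dt) = (5.12129)²/(4 × 1.34 × 8.29) = 0.5903; exp(−0.5903) = 0.5542.
C = 0.4382 × 0.5542 = 0.243 kg/m³.

0.243 kg/m³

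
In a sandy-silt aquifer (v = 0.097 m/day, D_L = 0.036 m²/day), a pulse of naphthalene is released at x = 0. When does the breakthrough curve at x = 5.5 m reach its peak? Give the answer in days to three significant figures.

For the 1D instantaneous-source solution, setting ∂C/∂t = 0 at fixed x gives v²t² + 2Dt − x² = 0, so t = (√(D² + v²x²) − D)/v².
√(D² + v²x²) = √(0.036² + 0.097² × 5.5²) = 0.5347; v² = 0.009409.
t = (0.5347 − 0.036)/0.009409 = 53.0 days (vs. the pure-advection estimate x/v = 56.7 d).

53.0 days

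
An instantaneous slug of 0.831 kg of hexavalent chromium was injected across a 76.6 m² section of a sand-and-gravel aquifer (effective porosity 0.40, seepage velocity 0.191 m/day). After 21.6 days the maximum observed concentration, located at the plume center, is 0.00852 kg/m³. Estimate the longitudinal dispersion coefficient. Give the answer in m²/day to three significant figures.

0.0373 m²/day

At the plume center C_max = M/(n_e·A·√(4πDt)), so D = M²/(4πt·(n_e·A·C_max)²).
n_e·A·C_max = 0.40 × 76.6 × 0.00852 = 0.2611 kg/m.
D = 0.831²/(4π × 21.6 × 0.2611²) = 0.0373 m²/day.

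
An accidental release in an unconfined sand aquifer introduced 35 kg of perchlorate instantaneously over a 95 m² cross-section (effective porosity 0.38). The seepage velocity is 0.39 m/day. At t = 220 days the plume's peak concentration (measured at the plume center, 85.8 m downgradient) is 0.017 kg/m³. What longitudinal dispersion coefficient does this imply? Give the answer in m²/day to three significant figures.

At the plume center C_max = M/(n_e·A·√(4πDt)), so D = M²/(4πt·(n_e·A·C_max)²).
n_e·A·C_max = 0.38 × 95 × 0.017 = 0.6137 kg/m.
D = 35²/(4π × 220 × 0.6137²) = 1.18 m²/day.

1.18 m²/day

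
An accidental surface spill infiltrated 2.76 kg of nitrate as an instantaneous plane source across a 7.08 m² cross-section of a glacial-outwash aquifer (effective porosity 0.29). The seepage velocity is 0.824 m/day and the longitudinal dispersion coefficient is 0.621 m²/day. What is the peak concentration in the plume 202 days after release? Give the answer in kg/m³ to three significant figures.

0.0339 kg/m³

The peak of an instantaneous 1D plume sits at x = vt; there the Gaussian factor is 1 and C_max = M/(n_e·A·√(4πDt)), where n_e·A is the pore area the mass is dissolved in.
√(4πDt) = √(4π × 0.621 × 202) = 39.70 m, so C_max = 2.76/(0.29 × 7.08 × 39.70) = 0.0339 kg/m³.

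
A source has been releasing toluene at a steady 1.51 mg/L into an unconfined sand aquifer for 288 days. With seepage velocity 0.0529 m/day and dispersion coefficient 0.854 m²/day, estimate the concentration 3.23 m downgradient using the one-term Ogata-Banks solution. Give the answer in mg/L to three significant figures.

For a continuous step input, C/C₀ ≈ ½·erfc((x−vt)/(2√(Dt))).
vt = 0.0529 × 288 = 15.2352 m and 2√(Dt) = 2√(0.854 × 288) = 31.37 m.
Argument (x−vt)/(2√(Dt)) = (3.23 − 15.2352)/31.37 = -0.3827; ½·erfc(-0.3827) = 0.7058.
C = 1.51 × 0.7058 = 1.07 mg/L.

1.07 mg/L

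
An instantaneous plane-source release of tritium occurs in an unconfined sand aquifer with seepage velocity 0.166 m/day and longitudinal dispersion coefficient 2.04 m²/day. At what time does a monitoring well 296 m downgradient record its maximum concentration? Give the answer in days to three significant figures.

For the 1D instantaneous-source solution, setting ∂C/∂t = 0 at fixed x gives v²t² + 2Dt − x² = 0, so t = (√(D² + v²x²) − D)/v².
√(D² + v²x²) = √(2.04² + 0.166² × 296²) = 49.18; v² = 0.027556.
t = (49.18 − 2.04)/0.027556 = 1710 days (vs. the pure-advection estimate x/v = 1780 d).

1710 days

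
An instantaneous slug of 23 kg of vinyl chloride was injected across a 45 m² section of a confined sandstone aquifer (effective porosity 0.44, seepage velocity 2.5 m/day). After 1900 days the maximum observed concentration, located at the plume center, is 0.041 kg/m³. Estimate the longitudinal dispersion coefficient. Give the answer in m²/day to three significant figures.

0.0336 m²/day

At the plume center C_max = M/(n_e·A·√(4πDt)), so D = M²/(4πt·(n_e·A·C_max)²).
n_e·A·C_max = 0.44 × 45 × 0.041 = 0.8118 kg/m.
D = 23²/(4π × 1900 × 0.8118²) = 0.0336 m²/day.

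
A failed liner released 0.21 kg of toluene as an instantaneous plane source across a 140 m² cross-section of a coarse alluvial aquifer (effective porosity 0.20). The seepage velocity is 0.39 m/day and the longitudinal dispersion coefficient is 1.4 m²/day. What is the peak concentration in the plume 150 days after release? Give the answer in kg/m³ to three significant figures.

The peak of an instantaneous 1D plume sits at x = vt; there the Gaussian factor is 1 and C_max = M/(n_e·A·√(4πDt)), where n_e·A is the pore area the mass is dissolved in.
√(4πDt) = √(4π × 1.4 × 150) = 51.37 m, so C_max = 0.21/(0.20 × 140 × 51.37) = 0.000146 kg/m³.

0.000146 kg/m³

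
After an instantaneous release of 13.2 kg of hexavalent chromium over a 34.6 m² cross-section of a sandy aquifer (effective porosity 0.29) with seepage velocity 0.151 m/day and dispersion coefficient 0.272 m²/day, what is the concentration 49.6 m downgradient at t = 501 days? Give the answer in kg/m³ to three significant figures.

For an instantaneous plane source, C(x,t) = M/(n_e·A·√(4πDt)) · exp(−(x−vt)²/(4Dt)), with n_e·A the pore (flow) area.
Plume center vt = 0.151 × 501 = 75.651 m, so the well at 49.6 m is 26.051 m upgradient of the peak.
√(4πDt) = 41.38 m, giving peak height M/(n_e·A·√(4πDt)) = 13.2/(0.29 × 34.6 × 41.38) = 0.03179 kg/m³.
(x−vt)²/(4Dt) = (-26.051)²/(4 × 0.272 × 501) = 1.245; exp(−1.245) = 0.2879.
C = 0.03179 × 0.2879 = 0.00915 kg/m³.

0.00915 kg/m³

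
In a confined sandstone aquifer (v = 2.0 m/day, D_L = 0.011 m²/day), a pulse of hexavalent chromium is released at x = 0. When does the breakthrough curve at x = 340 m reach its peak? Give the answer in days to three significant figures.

170 days

For the 1D instantaneous-source solution, setting ∂C/∂t = 0 at fixed x gives v²t² + 2Dt − x² = 0, so t = (√(D² + v²x²) − D)/v².
√(D² + v²x²) = √(0.011² + 2.0² × 340²) = 680.0; v² = 4.
t = (680.0 − 0.011)/4 = 170 days (vs. the pure-advection estimate x/v = 170 d).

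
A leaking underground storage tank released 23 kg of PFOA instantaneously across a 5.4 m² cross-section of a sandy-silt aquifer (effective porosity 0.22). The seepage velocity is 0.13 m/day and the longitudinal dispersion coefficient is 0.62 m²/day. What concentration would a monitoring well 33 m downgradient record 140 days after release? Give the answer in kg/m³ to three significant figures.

For an instantaneous plane source, C(x,t) = M/(n_e·A·√(4πDt)) · exp(−(x−vt)²/(4Dt)), with n_e·A the pore (flow) area.
Plume center vt = 0.13 × 140 = 18.2 m, so the well at 33 m is 14.8 m downgradient of the peak.
√(4πDt) = 33.03 m, giving peak height M/(n_e·A·√(4πDt)) = 23/(0.22 × 5.4 × 33.03) = 0.5861 kg/m³.
(x−vt)²/(4Dt) = (14.8)²/(4 × 0.62 × 140) = 0.6309; exp(−0.6309) = 0.5321.
C = 0.5861 × 0.5321 = 0.312 kg/m³.

0.312 kg/m³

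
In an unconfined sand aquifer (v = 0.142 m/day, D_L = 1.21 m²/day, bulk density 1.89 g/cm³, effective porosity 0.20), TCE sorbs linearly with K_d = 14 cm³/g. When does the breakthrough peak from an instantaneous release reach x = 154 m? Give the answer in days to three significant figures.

137000 days

Retardation factor R = 1 + ρ_b·K_d/n = 1 + 1.89 × 14/0.20 = 133.3.
Sorption retards both mechanisms: v_R = v/R = 0.001065 m/day, D_R = D/R = 0.009077 m²/day.
Peak time from v_R²t² + 2D_R t − x² = 0: t = (√(D_R² + v_R²x²) − D_R)/v_R².
√(D_R² + v_R²x²) = √(0.009077² + 0.001065² × 154²) = 0.1643; v_R² = 1.134e-06.
t = (0.1643 − 0.009077)/1.134e-06 = 137000 days.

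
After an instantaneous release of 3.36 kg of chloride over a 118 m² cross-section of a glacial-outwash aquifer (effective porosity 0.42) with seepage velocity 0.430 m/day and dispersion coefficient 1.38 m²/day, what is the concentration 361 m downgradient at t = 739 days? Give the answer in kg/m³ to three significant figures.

For an instantaneous plane source, C(x,t) = M/(n_e·A·√(4πDt)) · exp(−(x−vt)²/(4Dt)), with n_e·A the pore (flow) area.
Plume center vt = 0.430 × 739 = 317.77 m, so the well at 361 m is 43.23 m downgradient of the peak.
√(4πDt) = 113.2 m, giving peak height M/(n_e·A·√(4πDt)) = 3.36/(0.42 × 118 × 113.2) = 0.0005989 kg/m³.
(x−vt)²/(4Dt) = (43.23)²/(4 × 1.38 × 739) = 0.4581; exp(−0.4581) = 0.6325.
C = 0.0005989 × 0.6325 = 0.000379 kg/m³.

0.000379 kg/m³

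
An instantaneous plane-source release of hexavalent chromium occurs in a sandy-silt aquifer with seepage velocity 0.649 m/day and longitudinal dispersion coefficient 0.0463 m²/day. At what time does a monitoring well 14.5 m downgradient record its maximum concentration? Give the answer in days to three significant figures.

22.2 days

For the 1D instantaneous-source solution, setting ∂C/∂t = 0 at fixed x gives v²t² + 2Dt − x² = 0, so t = (√(D² + v²x²) − D)/v².
√(D² + v²x²) = √(0.0463² + 0.649² × 14.5²) = 9.411; v² = 0.421201.
t = (9.411 − 0.0463)/0.421201 = 22.2 days (vs. the pure-advection estimate x/v = 22.3 d).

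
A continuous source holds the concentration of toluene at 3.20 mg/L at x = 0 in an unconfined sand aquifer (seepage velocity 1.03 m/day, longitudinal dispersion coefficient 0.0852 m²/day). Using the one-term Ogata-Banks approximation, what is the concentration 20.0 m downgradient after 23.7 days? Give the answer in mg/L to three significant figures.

For a continuous step input, C/C₀ ≈ ½·erfc((x−vt)/(2√(Dt))).
vt = 1.03 × 23.7 = 24.411 m and 2√(Dt) = 2√(0.0852 × 23.7) = 2.842 m.
Argument (x−vt)/(2√(Dt)) = (20.0 − 24.411)/2.842 = -1.552; ½·erfc(-1.552) = 0.9859.
C = 3.20 × 0.9859 = 3.15 mg/L.

3.15 mg/L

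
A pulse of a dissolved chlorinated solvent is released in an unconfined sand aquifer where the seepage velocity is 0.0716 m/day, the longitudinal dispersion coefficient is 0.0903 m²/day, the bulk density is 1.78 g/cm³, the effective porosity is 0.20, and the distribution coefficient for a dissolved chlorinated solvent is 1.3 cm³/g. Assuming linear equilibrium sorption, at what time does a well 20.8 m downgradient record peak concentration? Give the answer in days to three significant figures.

3440 days

Retardation factor R = 1 + ρ_b·K_d/n = 1 + 1.78 × 1.3/0.20 = 12.57.
Sorption retards both mechanisms: v_R = v/R = 0.005696 m/day, D_R = D/R = 0.007184 m²/day.
Peak time from v_R²t² + 2D_R t − x² = 0: t = (√(D_R² + v_R²x²) − D_R)/v_R².
√(D_R² + v_R²x²) = √(0.007184² + 0.005696² × 20.8²) = 0.1187; v_R² = 3.244e-05.
t = (0.1187 − 0.007184)/3.244e-05 = 3440 days.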